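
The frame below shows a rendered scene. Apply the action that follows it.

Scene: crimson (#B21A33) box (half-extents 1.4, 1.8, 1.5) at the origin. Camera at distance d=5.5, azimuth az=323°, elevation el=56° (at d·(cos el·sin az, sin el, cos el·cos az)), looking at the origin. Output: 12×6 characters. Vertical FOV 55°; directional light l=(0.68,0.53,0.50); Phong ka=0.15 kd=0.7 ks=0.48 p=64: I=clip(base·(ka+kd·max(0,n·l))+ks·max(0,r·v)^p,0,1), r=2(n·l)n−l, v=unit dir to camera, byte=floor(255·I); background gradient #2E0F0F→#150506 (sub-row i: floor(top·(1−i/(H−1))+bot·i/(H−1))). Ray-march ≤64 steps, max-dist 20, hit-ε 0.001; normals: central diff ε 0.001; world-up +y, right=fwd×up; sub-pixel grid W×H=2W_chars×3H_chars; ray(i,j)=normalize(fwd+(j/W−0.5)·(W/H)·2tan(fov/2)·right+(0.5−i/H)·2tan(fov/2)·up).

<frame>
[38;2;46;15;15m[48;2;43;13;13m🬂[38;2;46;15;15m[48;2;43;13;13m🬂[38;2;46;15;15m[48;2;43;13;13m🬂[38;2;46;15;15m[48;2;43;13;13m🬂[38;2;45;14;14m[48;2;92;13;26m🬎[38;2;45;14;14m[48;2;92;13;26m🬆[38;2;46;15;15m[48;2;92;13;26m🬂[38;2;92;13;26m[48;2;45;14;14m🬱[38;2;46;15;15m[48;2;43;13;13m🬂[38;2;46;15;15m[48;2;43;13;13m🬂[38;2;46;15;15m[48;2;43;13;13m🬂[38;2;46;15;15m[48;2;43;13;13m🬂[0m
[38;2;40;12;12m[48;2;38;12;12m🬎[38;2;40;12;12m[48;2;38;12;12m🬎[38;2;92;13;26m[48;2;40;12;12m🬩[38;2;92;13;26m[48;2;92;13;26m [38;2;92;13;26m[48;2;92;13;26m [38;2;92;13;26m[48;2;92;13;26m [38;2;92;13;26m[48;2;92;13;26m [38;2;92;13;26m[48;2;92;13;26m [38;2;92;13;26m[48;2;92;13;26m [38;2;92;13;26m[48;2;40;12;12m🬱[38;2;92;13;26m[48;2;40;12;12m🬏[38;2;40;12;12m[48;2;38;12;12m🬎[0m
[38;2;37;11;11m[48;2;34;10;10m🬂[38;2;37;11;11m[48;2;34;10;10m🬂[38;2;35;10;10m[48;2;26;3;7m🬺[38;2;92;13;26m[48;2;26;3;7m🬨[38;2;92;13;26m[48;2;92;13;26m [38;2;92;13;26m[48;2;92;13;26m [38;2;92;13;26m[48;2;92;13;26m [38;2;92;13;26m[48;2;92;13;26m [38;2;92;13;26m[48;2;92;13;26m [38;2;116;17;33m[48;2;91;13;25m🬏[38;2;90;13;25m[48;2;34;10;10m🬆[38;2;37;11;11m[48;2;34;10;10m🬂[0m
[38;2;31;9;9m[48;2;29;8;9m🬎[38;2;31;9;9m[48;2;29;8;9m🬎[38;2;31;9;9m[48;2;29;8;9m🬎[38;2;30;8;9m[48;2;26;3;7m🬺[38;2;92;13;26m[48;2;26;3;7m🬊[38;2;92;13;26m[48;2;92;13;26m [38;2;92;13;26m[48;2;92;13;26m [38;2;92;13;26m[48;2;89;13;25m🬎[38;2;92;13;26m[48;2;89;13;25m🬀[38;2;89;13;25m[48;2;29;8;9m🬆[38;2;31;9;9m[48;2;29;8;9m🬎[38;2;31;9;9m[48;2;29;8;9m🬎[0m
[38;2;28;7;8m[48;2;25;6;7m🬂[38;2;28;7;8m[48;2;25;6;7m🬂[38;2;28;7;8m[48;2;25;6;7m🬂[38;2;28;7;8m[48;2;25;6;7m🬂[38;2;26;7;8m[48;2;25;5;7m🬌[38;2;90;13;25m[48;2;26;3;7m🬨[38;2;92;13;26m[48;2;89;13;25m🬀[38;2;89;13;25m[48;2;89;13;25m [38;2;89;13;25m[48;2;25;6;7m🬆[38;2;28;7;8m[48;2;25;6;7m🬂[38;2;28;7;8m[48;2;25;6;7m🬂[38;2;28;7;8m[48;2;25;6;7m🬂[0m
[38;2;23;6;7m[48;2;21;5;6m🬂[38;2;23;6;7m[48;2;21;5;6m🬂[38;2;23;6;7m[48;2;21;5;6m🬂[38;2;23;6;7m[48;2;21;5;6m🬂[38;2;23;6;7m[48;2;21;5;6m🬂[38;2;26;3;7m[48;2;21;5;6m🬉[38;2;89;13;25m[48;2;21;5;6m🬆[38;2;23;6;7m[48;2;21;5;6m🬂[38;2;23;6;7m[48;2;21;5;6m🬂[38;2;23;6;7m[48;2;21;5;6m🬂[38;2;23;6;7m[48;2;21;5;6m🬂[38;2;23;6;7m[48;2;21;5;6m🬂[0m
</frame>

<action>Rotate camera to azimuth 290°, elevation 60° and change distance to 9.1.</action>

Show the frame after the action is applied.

<frame>
[38;2;46;15;15m[48;2;43;13;13m🬂[38;2;46;15;15m[48;2;43;13;13m🬂[38;2;46;15;15m[48;2;43;13;13m🬂[38;2;46;15;15m[48;2;43;13;13m🬂[38;2;46;15;15m[48;2;43;13;13m🬂[38;2;46;15;15m[48;2;43;13;13m🬂[38;2;46;15;15m[48;2;43;13;13m🬂[38;2;46;15;15m[48;2;43;13;13m🬂[38;2;46;15;15m[48;2;43;13;13m🬂[38;2;46;15;15m[48;2;43;13;13m🬂[38;2;46;15;15m[48;2;43;13;13m🬂[38;2;46;15;15m[48;2;43;13;13m🬂[0m
[38;2;40;12;12m[48;2;38;12;12m🬎[38;2;40;12;12m[48;2;38;12;12m🬎[38;2;40;12;12m[48;2;38;12;12m🬎[38;2;40;12;12m[48;2;38;12;12m🬎[38;2;40;12;12m[48;2;38;12;12m🬎[38;2;40;12;12m[48;2;92;13;26m🬎[38;2;40;12;12m[48;2;92;13;26m🬎[38;2;92;13;26m[48;2;40;12;12m🬏[38;2;40;12;12m[48;2;38;12;12m🬎[38;2;40;12;12m[48;2;38;12;12m🬎[38;2;40;12;12m[48;2;38;12;12m🬎[38;2;40;12;12m[48;2;38;12;12m🬎[0m
[38;2;37;11;11m[48;2;34;10;10m🬂[38;2;37;11;11m[48;2;34;10;10m🬂[38;2;37;11;11m[48;2;34;10;10m🬂[38;2;37;11;11m[48;2;34;10;10m🬂[38;2;92;13;26m[48;2;36;10;11m🬷[38;2;92;13;26m[48;2;92;13;26m [38;2;92;13;26m[48;2;92;13;26m [38;2;92;13;26m[48;2;92;13;26m [38;2;37;11;11m[48;2;34;10;10m🬂[38;2;37;11;11m[48;2;34;10;10m🬂[38;2;37;11;11m[48;2;34;10;10m🬂[38;2;37;11;11m[48;2;34;10;10m🬂[0m
[38;2;31;9;9m[48;2;29;8;9m🬎[38;2;31;9;9m[48;2;29;8;9m🬎[38;2;31;9;9m[48;2;29;8;9m🬎[38;2;31;9;9m[48;2;29;8;9m🬎[38;2;27;5;7m[48;2;92;13;26m🬺[38;2;92;13;26m[48;2;26;3;7m🬂[38;2;92;13;26m[48;2;26;3;7m🬊[38;2;96;13;27m[48;2;28;6;8m🬆[38;2;31;9;9m[48;2;29;8;9m🬎[38;2;31;9;9m[48;2;29;8;9m🬎[38;2;31;9;9m[48;2;29;8;9m🬎[38;2;31;9;9m[48;2;29;8;9m🬎[0m
[38;2;28;7;8m[48;2;25;6;7m🬂[38;2;28;7;8m[48;2;25;6;7m🬂[38;2;28;7;8m[48;2;25;6;7m🬂[38;2;28;7;8m[48;2;25;6;7m🬂[38;2;28;7;8m[48;2;25;6;7m🬂[38;2;26;3;7m[48;2;25;6;7m🬂[38;2;26;3;7m[48;2;25;6;7m🬊[38;2;25;5;7m[48;2;26;7;8m🬮[38;2;28;7;8m[48;2;25;6;7m🬂[38;2;28;7;8m[48;2;25;6;7m🬂[38;2;28;7;8m[48;2;25;6;7m🬂[38;2;28;7;8m[48;2;25;6;7m🬂[0m
[38;2;23;6;7m[48;2;21;5;6m🬂[38;2;23;6;7m[48;2;21;5;6m🬂[38;2;23;6;7m[48;2;21;5;6m🬂[38;2;23;6;7m[48;2;21;5;6m🬂[38;2;23;6;7m[48;2;21;5;6m🬂[38;2;23;6;7m[48;2;21;5;6m🬂[38;2;23;6;7m[48;2;21;5;6m🬂[38;2;23;6;7m[48;2;21;5;6m🬂[38;2;23;6;7m[48;2;21;5;6m🬂[38;2;23;6;7m[48;2;21;5;6m🬂[38;2;23;6;7m[48;2;21;5;6m🬂[38;2;23;6;7m[48;2;21;5;6m🬂[0m
</frame>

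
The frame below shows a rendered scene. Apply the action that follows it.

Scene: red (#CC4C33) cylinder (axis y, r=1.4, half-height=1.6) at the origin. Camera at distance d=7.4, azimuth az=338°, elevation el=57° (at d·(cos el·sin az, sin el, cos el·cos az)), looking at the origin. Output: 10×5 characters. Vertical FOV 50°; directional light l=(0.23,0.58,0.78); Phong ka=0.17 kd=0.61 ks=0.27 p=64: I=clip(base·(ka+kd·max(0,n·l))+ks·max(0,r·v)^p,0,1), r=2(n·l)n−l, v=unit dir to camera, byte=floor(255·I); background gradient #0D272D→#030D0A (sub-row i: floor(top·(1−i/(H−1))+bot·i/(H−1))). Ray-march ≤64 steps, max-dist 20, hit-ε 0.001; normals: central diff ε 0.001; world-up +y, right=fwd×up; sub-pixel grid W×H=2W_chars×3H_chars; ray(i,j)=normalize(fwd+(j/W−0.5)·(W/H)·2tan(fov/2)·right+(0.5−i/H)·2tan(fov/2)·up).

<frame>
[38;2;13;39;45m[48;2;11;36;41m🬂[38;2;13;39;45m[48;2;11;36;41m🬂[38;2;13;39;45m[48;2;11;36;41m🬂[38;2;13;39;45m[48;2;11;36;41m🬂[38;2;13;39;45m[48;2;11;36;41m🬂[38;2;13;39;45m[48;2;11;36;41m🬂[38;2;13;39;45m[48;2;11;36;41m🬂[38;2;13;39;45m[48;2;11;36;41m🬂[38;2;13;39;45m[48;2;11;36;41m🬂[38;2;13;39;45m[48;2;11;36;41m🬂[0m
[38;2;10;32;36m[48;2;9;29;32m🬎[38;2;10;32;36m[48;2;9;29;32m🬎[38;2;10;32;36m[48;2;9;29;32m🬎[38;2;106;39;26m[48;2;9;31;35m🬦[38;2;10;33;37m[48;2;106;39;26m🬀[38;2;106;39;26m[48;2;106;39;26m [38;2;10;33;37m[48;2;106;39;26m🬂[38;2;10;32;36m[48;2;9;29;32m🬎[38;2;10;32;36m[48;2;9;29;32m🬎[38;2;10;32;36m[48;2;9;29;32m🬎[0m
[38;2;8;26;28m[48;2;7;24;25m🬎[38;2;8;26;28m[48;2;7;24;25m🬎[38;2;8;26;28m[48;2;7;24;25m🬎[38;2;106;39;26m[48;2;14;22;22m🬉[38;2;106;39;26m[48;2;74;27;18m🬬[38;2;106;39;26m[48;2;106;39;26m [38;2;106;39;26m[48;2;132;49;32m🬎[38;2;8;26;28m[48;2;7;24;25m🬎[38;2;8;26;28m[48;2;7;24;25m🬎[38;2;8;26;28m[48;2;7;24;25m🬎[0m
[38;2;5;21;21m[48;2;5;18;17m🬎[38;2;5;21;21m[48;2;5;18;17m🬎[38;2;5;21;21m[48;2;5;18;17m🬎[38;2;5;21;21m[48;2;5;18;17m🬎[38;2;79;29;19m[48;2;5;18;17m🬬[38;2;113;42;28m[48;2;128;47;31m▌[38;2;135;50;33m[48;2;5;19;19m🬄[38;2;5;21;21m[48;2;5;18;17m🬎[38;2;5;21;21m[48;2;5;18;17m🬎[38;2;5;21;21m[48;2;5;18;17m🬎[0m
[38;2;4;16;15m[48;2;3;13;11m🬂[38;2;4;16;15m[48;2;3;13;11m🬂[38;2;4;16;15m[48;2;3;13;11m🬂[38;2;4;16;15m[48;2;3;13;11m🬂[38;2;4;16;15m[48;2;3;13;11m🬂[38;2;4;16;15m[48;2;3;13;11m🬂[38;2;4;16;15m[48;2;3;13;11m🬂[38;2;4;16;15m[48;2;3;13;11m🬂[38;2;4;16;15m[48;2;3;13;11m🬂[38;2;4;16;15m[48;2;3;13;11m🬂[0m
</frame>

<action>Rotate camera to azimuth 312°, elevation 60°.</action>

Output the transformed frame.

<frame>
[38;2;13;39;45m[48;2;11;36;41m🬂[38;2;13;39;45m[48;2;11;36;41m🬂[38;2;13;39;45m[48;2;11;36;41m🬂[38;2;13;39;45m[48;2;11;36;41m🬂[38;2;13;39;45m[48;2;11;36;41m🬂[38;2;13;39;45m[48;2;11;36;41m🬂[38;2;13;39;45m[48;2;11;36;41m🬂[38;2;13;39;45m[48;2;11;36;41m🬂[38;2;13;39;45m[48;2;11;36;41m🬂[38;2;13;39;45m[48;2;11;36;41m🬂[0m
[38;2;10;32;36m[48;2;9;29;32m🬎[38;2;10;32;36m[48;2;9;29;32m🬎[38;2;10;32;36m[48;2;9;29;32m🬎[38;2;106;39;26m[48;2;9;31;35m🬦[38;2;10;33;37m[48;2;106;39;26m🬀[38;2;106;39;26m[48;2;106;39;26m [38;2;10;33;37m[48;2;106;39;26m🬂[38;2;10;32;36m[48;2;9;29;32m🬎[38;2;10;32;36m[48;2;9;29;32m🬎[38;2;10;32;36m[48;2;9;29;32m🬎[0m
[38;2;8;26;28m[48;2;7;24;25m🬎[38;2;8;26;28m[48;2;7;24;25m🬎[38;2;8;26;28m[48;2;7;24;25m🬎[38;2;106;39;26m[48;2;14;22;22m🬉[38;2;106;39;26m[48;2;106;39;26m [38;2;106;39;26m[48;2;106;39;26m [38;2;106;39;26m[48;2;134;50;33m🬝[38;2;8;26;28m[48;2;7;24;25m🬎[38;2;8;26;28m[48;2;7;24;25m🬎[38;2;8;26;28m[48;2;7;24;25m🬎[0m
[38;2;5;21;21m[48;2;5;18;17m🬎[38;2;5;21;21m[48;2;5;18;17m🬎[38;2;5;21;21m[48;2;5;18;17m🬎[38;2;5;21;21m[48;2;5;18;17m🬎[38;2;43;15;10m[48;2;5;18;17m🬬[38;2;78;29;19m[48;2;102;38;25m▌[38;2;123;45;30m[48;2;5;19;19m🬄[38;2;5;21;21m[48;2;5;18;17m🬎[38;2;5;21;21m[48;2;5;18;17m🬎[38;2;5;21;21m[48;2;5;18;17m🬎[0m
[38;2;4;16;15m[48;2;3;13;11m🬂[38;2;4;16;15m[48;2;3;13;11m🬂[38;2;4;16;15m[48;2;3;13;11m🬂[38;2;4;16;15m[48;2;3;13;11m🬂[38;2;4;16;15m[48;2;3;13;11m🬂[38;2;4;16;15m[48;2;3;13;11m🬂[38;2;4;16;15m[48;2;3;13;11m🬂[38;2;4;16;15m[48;2;3;13;11m🬂[38;2;4;16;15m[48;2;3;13;11m🬂[38;2;4;16;15m[48;2;3;13;11m🬂[0m
</frame>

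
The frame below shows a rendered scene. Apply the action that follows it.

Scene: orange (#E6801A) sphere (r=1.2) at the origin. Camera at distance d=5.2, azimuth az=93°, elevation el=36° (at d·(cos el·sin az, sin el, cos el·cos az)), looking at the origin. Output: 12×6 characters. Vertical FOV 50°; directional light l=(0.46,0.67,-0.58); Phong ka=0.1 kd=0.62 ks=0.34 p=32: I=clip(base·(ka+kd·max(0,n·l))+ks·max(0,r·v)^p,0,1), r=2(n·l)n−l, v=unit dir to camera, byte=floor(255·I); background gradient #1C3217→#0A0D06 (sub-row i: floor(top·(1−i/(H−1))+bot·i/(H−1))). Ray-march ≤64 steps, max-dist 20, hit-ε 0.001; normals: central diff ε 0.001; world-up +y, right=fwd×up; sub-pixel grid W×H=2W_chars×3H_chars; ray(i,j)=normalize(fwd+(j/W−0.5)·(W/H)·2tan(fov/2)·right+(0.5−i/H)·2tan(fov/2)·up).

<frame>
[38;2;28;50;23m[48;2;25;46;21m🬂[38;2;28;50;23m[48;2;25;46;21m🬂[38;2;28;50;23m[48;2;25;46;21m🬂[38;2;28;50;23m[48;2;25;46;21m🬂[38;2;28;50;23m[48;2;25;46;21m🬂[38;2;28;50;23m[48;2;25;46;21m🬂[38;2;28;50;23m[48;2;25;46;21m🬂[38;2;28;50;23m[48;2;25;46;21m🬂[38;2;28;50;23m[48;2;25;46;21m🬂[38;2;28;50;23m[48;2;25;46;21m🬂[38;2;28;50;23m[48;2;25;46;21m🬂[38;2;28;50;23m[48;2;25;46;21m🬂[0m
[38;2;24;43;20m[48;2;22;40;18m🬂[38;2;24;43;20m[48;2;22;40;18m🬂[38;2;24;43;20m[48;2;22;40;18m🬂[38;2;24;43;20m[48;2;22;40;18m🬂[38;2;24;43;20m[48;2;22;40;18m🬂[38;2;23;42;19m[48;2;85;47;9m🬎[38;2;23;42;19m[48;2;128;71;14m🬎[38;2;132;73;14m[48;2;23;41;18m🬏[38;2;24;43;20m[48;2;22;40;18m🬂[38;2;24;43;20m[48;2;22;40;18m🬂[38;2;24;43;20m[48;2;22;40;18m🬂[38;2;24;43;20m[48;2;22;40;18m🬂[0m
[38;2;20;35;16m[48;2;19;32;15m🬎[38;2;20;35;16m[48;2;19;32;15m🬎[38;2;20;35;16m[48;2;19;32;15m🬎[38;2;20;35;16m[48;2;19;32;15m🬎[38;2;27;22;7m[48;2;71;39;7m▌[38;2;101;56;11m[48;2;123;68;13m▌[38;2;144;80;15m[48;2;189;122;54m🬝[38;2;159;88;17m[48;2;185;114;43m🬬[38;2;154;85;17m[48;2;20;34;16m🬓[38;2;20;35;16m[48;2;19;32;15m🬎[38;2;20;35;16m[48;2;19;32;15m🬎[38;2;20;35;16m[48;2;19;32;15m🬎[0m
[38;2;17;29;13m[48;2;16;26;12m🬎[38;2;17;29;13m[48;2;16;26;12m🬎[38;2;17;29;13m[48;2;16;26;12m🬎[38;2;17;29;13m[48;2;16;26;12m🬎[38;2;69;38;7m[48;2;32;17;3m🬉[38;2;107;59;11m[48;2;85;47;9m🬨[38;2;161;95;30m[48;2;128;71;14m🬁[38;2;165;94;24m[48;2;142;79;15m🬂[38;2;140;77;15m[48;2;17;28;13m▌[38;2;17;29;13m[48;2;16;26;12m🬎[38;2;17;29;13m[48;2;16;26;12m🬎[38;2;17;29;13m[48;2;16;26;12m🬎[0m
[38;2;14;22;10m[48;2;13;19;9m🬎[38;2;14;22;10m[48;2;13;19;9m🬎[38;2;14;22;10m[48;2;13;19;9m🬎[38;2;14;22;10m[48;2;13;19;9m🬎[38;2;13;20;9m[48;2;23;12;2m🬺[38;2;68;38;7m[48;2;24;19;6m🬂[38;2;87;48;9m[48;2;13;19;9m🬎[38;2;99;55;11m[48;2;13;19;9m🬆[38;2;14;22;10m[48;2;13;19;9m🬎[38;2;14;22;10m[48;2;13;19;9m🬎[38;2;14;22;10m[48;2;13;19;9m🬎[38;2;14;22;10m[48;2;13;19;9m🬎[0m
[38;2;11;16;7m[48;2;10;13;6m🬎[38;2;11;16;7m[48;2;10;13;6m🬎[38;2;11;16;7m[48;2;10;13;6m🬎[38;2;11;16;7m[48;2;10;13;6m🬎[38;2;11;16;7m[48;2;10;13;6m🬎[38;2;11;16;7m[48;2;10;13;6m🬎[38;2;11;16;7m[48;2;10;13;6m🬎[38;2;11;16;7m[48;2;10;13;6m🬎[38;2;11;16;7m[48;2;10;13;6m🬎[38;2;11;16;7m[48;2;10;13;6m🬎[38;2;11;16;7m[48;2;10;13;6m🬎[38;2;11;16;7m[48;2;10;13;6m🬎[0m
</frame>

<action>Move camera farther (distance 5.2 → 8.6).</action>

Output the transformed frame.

<frame>
[38;2;28;50;23m[48;2;25;46;21m🬂[38;2;28;50;23m[48;2;25;46;21m🬂[38;2;28;50;23m[48;2;25;46;21m🬂[38;2;28;50;23m[48;2;25;46;21m🬂[38;2;28;50;23m[48;2;25;46;21m🬂[38;2;28;50;23m[48;2;25;46;21m🬂[38;2;28;50;23m[48;2;25;46;21m🬂[38;2;28;50;23m[48;2;25;46;21m🬂[38;2;28;50;23m[48;2;25;46;21m🬂[38;2;28;50;23m[48;2;25;46;21m🬂[38;2;28;50;23m[48;2;25;46;21m🬂[38;2;28;50;23m[48;2;25;46;21m🬂[0m
[38;2;24;43;20m[48;2;22;40;18m🬂[38;2;24;43;20m[48;2;22;40;18m🬂[38;2;24;43;20m[48;2;22;40;18m🬂[38;2;24;43;20m[48;2;22;40;18m🬂[38;2;24;43;20m[48;2;22;40;18m🬂[38;2;24;43;20m[48;2;22;40;18m🬂[38;2;24;43;20m[48;2;22;40;18m🬂[38;2;24;43;20m[48;2;22;40;18m🬂[38;2;24;43;20m[48;2;22;40;18m🬂[38;2;24;43;20m[48;2;22;40;18m🬂[38;2;24;43;20m[48;2;22;40;18m🬂[38;2;24;43;20m[48;2;22;40;18m🬂[0m
[38;2;20;35;16m[48;2;19;32;15m🬎[38;2;20;35;16m[48;2;19;32;15m🬎[38;2;20;35;16m[48;2;19;32;15m🬎[38;2;20;35;16m[48;2;19;32;15m🬎[38;2;20;35;16m[48;2;19;32;15m🬎[38;2;29;34;14m[48;2;101;56;11m🬕[38;2;21;36;17m[48;2;145;81;16m🬂[38;2;162;90;18m[48;2;20;34;16m🬏[38;2;20;35;16m[48;2;19;32;15m🬎[38;2;20;35;16m[48;2;19;32;15m🬎[38;2;20;35;16m[48;2;19;32;15m🬎[38;2;20;35;16m[48;2;19;32;15m🬎[0m
[38;2;17;29;13m[48;2;16;26;12m🬎[38;2;17;29;13m[48;2;16;26;12m🬎[38;2;17;29;13m[48;2;16;26;12m🬎[38;2;17;29;13m[48;2;16;26;12m🬎[38;2;17;29;13m[48;2;16;26;12m🬎[38;2;94;52;10m[48;2;36;24;6m🬉[38;2;157;93;28m[48;2;108;60;12m🬉[38;2;148;82;16m[48;2;16;27;12m🬄[38;2;17;29;13m[48;2;16;26;12m🬎[38;2;17;29;13m[48;2;16;26;12m🬎[38;2;17;29;13m[48;2;16;26;12m🬎[38;2;17;29;13m[48;2;16;26;12m🬎[0m
[38;2;14;22;10m[48;2;13;19;9m🬎[38;2;14;22;10m[48;2;13;19;9m🬎[38;2;14;22;10m[48;2;13;19;9m🬎[38;2;14;22;10m[48;2;13;19;9m🬎[38;2;14;22;10m[48;2;13;19;9m🬎[38;2;14;22;10m[48;2;13;19;9m🬎[38;2;14;22;10m[48;2;13;19;9m🬎[38;2;14;22;10m[48;2;13;19;9m🬎[38;2;14;22;10m[48;2;13;19;9m🬎[38;2;14;22;10m[48;2;13;19;9m🬎[38;2;14;22;10m[48;2;13;19;9m🬎[38;2;14;22;10m[48;2;13;19;9m🬎[0m
[38;2;11;16;7m[48;2;10;13;6m🬎[38;2;11;16;7m[48;2;10;13;6m🬎[38;2;11;16;7m[48;2;10;13;6m🬎[38;2;11;16;7m[48;2;10;13;6m🬎[38;2;11;16;7m[48;2;10;13;6m🬎[38;2;11;16;7m[48;2;10;13;6m🬎[38;2;11;16;7m[48;2;10;13;6m🬎[38;2;11;16;7m[48;2;10;13;6m🬎[38;2;11;16;7m[48;2;10;13;6m🬎[38;2;11;16;7m[48;2;10;13;6m🬎[38;2;11;16;7m[48;2;10;13;6m🬎[38;2;11;16;7m[48;2;10;13;6m🬎[0m
</frame>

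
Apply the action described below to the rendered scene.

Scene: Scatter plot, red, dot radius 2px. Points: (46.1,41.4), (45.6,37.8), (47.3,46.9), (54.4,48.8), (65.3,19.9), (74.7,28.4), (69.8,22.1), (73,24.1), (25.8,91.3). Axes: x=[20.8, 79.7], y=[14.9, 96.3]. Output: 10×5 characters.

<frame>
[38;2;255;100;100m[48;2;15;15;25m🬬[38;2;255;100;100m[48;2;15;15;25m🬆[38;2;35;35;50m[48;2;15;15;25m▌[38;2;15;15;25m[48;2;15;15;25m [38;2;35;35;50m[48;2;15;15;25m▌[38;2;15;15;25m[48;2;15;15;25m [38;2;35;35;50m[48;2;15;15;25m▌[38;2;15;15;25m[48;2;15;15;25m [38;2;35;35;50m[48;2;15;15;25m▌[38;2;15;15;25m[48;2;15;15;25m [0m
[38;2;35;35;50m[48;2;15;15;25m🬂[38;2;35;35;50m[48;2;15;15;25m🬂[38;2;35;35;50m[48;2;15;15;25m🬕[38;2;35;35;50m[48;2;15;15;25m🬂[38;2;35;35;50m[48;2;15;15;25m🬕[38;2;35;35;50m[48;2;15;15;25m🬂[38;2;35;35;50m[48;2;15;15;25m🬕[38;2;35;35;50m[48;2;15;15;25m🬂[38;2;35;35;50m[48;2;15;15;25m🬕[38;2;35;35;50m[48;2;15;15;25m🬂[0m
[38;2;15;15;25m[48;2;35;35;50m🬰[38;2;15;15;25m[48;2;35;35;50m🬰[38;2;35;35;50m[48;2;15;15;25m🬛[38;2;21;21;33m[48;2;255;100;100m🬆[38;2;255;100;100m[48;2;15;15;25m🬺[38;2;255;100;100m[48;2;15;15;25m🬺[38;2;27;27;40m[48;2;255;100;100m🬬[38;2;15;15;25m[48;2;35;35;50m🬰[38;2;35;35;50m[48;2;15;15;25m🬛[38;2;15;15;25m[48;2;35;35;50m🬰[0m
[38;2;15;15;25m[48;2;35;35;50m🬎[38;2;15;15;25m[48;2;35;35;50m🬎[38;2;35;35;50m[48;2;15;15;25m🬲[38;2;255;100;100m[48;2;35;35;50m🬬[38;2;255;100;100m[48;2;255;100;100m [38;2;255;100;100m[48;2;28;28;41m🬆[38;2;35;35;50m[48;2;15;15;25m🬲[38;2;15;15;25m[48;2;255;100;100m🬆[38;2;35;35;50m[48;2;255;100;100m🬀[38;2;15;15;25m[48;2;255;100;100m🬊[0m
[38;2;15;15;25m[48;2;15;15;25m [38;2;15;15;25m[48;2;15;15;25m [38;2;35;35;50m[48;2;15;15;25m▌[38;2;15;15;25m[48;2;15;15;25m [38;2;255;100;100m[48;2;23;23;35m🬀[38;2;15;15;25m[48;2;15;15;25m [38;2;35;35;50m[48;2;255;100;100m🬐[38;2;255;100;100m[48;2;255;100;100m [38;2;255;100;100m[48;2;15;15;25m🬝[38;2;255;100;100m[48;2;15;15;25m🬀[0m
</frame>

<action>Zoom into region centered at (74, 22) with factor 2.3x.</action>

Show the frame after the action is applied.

<frame>
[38;2;15;15;25m[48;2;15;15;25m [38;2;15;15;25m[48;2;15;15;25m [38;2;35;35;50m[48;2;15;15;25m▌[38;2;15;15;25m[48;2;15;15;25m [38;2;35;35;50m[48;2;15;15;25m▌[38;2;15;15;25m[48;2;255;100;100m🬬[38;2;35;35;50m[48;2;15;15;25m▌[38;2;15;15;25m[48;2;15;15;25m [38;2;35;35;50m[48;2;15;15;25m▌[38;2;15;15;25m[48;2;15;15;25m [0m
[38;2;35;35;50m[48;2;15;15;25m🬂[38;2;23;23;35m[48;2;255;100;100m🬝[38;2;31;31;45m[48;2;255;100;100m🬝[38;2;255;100;100m[48;2;28;28;41m🬱[38;2;35;35;50m[48;2;255;100;100m🬀[38;2;255;100;100m[48;2;255;100;100m [38;2;255;100;100m[48;2;27;27;40m🬃[38;2;35;35;50m[48;2;15;15;25m🬂[38;2;35;35;50m[48;2;15;15;25m🬕[38;2;35;35;50m[48;2;15;15;25m🬂[0m
[38;2;19;19;30m[48;2;255;100;100m🬴[38;2;255;100;100m[48;2;255;100;100m [38;2;255;100;100m[48;2;15;15;25m🬝[38;2;255;100;100m[48;2;15;15;25m🬝[38;2;255;100;100m[48;2;15;15;25m🬝[38;2;255;100;100m[48;2;23;23;35m🬀[38;2;35;35;50m[48;2;15;15;25m🬛[38;2;15;15;25m[48;2;35;35;50m🬰[38;2;35;35;50m[48;2;15;15;25m🬛[38;2;15;15;25m[48;2;35;35;50m🬰[0m
[38;2;15;15;25m[48;2;35;35;50m🬎[38;2;23;23;35m[48;2;255;100;100m🬺[38;2;35;35;50m[48;2;15;15;25m🬲[38;2;15;15;25m[48;2;35;35;50m🬎[38;2;35;35;50m[48;2;15;15;25m🬲[38;2;15;15;25m[48;2;35;35;50m🬎[38;2;35;35;50m[48;2;15;15;25m🬲[38;2;15;15;25m[48;2;35;35;50m🬎[38;2;35;35;50m[48;2;15;15;25m🬲[38;2;15;15;25m[48;2;35;35;50m🬎[0m
[38;2;15;15;25m[48;2;15;15;25m [38;2;15;15;25m[48;2;15;15;25m [38;2;35;35;50m[48;2;15;15;25m▌[38;2;15;15;25m[48;2;15;15;25m [38;2;35;35;50m[48;2;15;15;25m▌[38;2;15;15;25m[48;2;15;15;25m [38;2;35;35;50m[48;2;15;15;25m▌[38;2;15;15;25m[48;2;15;15;25m [38;2;35;35;50m[48;2;15;15;25m▌[38;2;15;15;25m[48;2;15;15;25m [0m
</frame>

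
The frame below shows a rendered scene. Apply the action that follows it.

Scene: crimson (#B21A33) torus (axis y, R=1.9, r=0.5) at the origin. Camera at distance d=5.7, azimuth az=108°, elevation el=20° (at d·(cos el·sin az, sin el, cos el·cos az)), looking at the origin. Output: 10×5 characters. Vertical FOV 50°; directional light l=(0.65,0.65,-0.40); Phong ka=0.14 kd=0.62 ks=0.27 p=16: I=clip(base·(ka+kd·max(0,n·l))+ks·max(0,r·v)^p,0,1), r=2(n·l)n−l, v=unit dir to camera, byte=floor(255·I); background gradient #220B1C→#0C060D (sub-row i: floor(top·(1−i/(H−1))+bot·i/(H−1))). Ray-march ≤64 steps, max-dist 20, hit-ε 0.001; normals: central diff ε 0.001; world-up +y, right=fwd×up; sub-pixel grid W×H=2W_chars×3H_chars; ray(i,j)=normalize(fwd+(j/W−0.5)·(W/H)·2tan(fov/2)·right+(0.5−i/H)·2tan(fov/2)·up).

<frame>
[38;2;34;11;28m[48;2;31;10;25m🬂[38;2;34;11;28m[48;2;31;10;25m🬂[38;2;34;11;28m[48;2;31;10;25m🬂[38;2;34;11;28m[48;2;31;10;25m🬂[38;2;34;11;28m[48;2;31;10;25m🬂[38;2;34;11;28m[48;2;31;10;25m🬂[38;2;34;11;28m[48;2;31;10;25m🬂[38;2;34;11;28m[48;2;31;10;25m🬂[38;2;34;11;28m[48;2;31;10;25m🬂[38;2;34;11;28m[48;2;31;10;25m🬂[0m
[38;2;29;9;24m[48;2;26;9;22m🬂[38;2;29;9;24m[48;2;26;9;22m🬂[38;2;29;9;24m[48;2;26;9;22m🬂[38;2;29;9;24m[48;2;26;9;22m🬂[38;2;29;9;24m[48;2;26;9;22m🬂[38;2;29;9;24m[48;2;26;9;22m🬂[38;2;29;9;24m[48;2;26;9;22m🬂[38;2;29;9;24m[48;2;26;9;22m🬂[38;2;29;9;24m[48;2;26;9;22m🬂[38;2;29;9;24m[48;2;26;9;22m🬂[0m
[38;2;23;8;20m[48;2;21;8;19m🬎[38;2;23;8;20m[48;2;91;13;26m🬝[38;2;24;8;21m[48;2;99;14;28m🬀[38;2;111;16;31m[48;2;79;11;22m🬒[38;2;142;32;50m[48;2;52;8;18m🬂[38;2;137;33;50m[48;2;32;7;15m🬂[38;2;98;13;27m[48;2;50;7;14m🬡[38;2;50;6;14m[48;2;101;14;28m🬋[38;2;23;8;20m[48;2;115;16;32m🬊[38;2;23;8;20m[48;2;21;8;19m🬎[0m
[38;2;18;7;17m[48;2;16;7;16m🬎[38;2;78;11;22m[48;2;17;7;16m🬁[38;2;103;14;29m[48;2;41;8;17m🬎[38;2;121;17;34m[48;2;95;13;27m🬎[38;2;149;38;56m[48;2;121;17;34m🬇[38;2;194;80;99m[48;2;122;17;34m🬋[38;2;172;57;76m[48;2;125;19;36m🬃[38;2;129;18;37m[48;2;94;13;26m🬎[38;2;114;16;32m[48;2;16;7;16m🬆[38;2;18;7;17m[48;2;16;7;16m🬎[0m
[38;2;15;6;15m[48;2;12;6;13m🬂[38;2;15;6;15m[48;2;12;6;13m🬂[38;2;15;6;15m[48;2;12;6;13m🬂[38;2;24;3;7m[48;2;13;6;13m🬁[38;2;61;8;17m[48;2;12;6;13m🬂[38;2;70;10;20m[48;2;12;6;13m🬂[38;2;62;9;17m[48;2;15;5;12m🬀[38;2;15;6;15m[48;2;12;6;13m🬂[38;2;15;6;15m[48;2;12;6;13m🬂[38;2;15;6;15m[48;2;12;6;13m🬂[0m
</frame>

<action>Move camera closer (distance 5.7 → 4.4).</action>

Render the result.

<frame>
[38;2;34;11;28m[48;2;31;10;25m🬂[38;2;34;11;28m[48;2;31;10;25m🬂[38;2;34;11;28m[48;2;31;10;25m🬂[38;2;34;11;28m[48;2;31;10;25m🬂[38;2;34;11;28m[48;2;31;10;25m🬂[38;2;34;11;28m[48;2;31;10;25m🬂[38;2;34;11;28m[48;2;31;10;25m🬂[38;2;34;11;28m[48;2;31;10;25m🬂[38;2;34;11;28m[48;2;31;10;25m🬂[38;2;34;11;28m[48;2;31;10;25m🬂[0m
[38;2;29;9;24m[48;2;26;9;22m🬂[38;2;29;9;24m[48;2;26;9;22m🬂[38;2;27;9;23m[48;2;100;14;28m🬝[38;2;28;9;23m[48;2;120;17;34m🬎[38;2;28;9;23m[48;2;132;19;37m🬎[38;2;28;9;23m[48;2;130;18;37m🬎[38;2;28;9;23m[48;2;117;16;33m🬎[38;2;28;9;23m[48;2;101;14;29m🬎[38;2;29;9;24m[48;2;26;9;22m🬂[38;2;29;9;24m[48;2;26;9;22m🬂[0m
[38;2;23;8;20m[48;2;95;13;27m🬆[38;2;91;13;25m[48;2;103;14;29m🬊[38;2;94;13;27m[48;2;64;9;18m🬰[38;2;113;16;32m[48;2;43;8;19m🬂[38;2;118;17;34m[48;2;31;7;15m🬂[38;2;111;16;31m[48;2;24;5;13m🬂[38;2;94;13;26m[48;2;28;6;14m🬂[38;2;27;5;11m[48;2;77;10;21m🬚[38;2;33;4;9m[48;2;87;12;25m🬃[38;2;24;8;21m[48;2;110;15;31m🬁[0m
[38;2;94;13;26m[48;2;16;7;16m🬬[38;2;116;16;33m[48;2;106;15;30m🬬[38;2;116;17;33m[48;2;123;17;34m🬂[38;2;114;16;32m[48;2;128;18;36m🬂[38;2;119;17;34m[48;2;148;35;54m🬎[38;2;120;17;34m[48;2;185;71;90m🬎[38;2;122;17;35m[48;2;180;64;83m🬎[38;2;126;18;36m[48;2;143;28;47m🬎[38;2;126;18;35m[48;2;132;19;37m🬂[38;2;127;18;36m[48;2;114;16;32m🬝[0m
[38;2;15;6;15m[48;2;12;6;13m🬂[38;2;88;12;25m[48;2;12;6;13m🬊[38;2;104;15;29m[48;2;37;7;15m🬎[38;2;116;16;32m[48;2;81;11;23m🬎[38;2;123;19;36m[48;2;93;13;26m🬎[38;2;145;34;52m[48;2;108;15;30m🬂[38;2;139;27;46m[48;2;106;15;30m🬂[38;2;121;17;34m[48;2;79;11;22m🬎[38;2;109;15;31m[48;2;12;6;13m🬎[38;2;108;15;31m[48;2;13;6;13m🬀[0m
</frame>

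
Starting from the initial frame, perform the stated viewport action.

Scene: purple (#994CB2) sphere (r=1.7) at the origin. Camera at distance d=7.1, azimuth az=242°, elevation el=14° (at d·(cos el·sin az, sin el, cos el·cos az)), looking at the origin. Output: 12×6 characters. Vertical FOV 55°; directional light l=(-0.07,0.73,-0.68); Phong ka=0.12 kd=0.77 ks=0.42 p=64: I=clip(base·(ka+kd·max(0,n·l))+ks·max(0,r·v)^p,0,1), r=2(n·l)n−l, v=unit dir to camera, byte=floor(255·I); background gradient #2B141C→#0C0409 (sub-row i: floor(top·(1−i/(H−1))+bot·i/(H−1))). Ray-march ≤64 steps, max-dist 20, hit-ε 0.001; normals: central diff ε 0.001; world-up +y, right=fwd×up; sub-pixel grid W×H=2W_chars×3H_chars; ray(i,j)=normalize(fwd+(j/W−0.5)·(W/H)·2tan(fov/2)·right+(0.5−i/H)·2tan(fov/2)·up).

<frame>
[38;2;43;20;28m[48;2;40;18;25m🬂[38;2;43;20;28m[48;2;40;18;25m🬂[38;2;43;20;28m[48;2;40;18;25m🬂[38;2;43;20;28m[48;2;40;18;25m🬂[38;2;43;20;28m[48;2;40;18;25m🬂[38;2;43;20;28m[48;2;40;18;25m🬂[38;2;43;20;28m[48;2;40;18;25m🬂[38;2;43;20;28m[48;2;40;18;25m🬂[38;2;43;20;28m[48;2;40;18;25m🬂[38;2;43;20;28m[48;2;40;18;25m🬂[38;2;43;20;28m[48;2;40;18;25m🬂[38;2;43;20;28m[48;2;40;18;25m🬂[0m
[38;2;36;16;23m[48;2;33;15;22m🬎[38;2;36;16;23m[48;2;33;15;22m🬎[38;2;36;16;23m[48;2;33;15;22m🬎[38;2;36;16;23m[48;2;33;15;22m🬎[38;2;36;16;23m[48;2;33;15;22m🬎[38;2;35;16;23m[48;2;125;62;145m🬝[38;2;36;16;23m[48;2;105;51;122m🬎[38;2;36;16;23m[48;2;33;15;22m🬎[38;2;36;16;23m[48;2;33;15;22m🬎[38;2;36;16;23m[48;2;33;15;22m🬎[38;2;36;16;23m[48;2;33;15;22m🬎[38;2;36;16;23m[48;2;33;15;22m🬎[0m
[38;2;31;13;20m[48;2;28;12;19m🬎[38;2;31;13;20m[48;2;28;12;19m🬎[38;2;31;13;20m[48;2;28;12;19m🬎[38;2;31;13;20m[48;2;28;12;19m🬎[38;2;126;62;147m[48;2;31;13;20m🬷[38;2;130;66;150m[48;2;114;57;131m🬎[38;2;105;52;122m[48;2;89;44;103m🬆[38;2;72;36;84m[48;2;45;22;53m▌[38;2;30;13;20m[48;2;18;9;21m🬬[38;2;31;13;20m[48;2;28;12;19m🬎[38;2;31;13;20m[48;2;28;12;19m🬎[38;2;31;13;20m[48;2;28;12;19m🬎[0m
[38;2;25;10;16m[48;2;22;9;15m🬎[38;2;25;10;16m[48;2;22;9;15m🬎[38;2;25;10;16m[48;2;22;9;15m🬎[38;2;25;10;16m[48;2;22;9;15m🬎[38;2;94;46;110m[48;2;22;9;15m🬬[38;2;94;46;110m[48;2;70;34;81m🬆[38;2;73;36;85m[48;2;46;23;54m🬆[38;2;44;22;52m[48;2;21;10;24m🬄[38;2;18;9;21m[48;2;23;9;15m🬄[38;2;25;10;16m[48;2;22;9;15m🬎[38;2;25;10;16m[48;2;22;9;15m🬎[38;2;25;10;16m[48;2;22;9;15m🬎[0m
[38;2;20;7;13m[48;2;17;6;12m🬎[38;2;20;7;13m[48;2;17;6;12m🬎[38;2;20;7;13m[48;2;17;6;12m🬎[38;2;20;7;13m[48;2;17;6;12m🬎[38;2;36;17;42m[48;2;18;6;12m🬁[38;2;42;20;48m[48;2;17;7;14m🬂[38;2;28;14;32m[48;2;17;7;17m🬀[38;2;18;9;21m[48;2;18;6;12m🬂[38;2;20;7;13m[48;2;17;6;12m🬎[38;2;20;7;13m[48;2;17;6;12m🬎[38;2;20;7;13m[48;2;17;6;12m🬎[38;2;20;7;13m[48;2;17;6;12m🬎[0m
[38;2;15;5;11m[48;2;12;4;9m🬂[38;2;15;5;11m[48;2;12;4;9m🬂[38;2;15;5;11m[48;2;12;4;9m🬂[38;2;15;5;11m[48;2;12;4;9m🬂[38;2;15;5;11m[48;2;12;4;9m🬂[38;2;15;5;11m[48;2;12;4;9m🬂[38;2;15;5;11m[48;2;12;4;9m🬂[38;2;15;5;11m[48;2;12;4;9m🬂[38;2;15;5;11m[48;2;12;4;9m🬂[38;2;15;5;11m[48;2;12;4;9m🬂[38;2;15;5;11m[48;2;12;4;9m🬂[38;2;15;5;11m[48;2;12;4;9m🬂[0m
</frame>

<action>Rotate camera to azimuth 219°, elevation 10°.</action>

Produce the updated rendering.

<frame>
[38;2;43;20;28m[48;2;40;18;25m🬂[38;2;43;20;28m[48;2;40;18;25m🬂[38;2;43;20;28m[48;2;40;18;25m🬂[38;2;43;20;28m[48;2;40;18;25m🬂[38;2;43;20;28m[48;2;40;18;25m🬂[38;2;43;20;28m[48;2;40;18;25m🬂[38;2;43;20;28m[48;2;40;18;25m🬂[38;2;43;20;28m[48;2;40;18;25m🬂[38;2;43;20;28m[48;2;40;18;25m🬂[38;2;43;20;28m[48;2;40;18;25m🬂[38;2;43;20;28m[48;2;40;18;25m🬂[38;2;43;20;28m[48;2;40;18;25m🬂[0m
[38;2;36;16;23m[48;2;33;15;22m🬎[38;2;36;16;23m[48;2;33;15;22m🬎[38;2;36;16;23m[48;2;33;15;22m🬎[38;2;36;16;23m[48;2;33;15;22m🬎[38;2;36;16;23m[48;2;33;15;22m🬎[38;2;35;16;23m[48;2;128;63;149m🬝[38;2;36;16;23m[48;2;116;57;135m🬎[38;2;36;16;23m[48;2;33;15;22m🬎[38;2;36;16;23m[48;2;33;15;22m🬎[38;2;36;16;23m[48;2;33;15;22m🬎[38;2;36;16;23m[48;2;33;15;22m🬎[38;2;36;16;23m[48;2;33;15;22m🬎[0m
[38;2;31;13;20m[48;2;28;12;19m🬎[38;2;31;13;20m[48;2;28;12;19m🬎[38;2;31;13;20m[48;2;28;12;19m🬎[38;2;31;13;20m[48;2;28;12;19m🬎[38;2;31;13;20m[48;2;121;59;140m🬄[38;2;156;92;177m[48;2;130;66;152m🬇[38;2;121;60;141m[48;2;108;53;125m🬆[38;2;95;47;111m[48;2;70;35;82m▌[38;2;34;17;39m[48;2;30;13;20m🬏[38;2;31;13;20m[48;2;28;12;19m🬎[38;2;31;13;20m[48;2;28;12;19m🬎[38;2;31;13;20m[48;2;28;12;19m🬎[0m
[38;2;25;10;16m[48;2;22;9;15m🬎[38;2;25;10;16m[48;2;22;9;15m🬎[38;2;25;10;16m[48;2;22;9;15m🬎[38;2;25;10;16m[48;2;22;9;15m🬎[38;2;90;44;105m[48;2;22;9;15m🬬[38;2;100;49;116m[48;2;73;36;85m🬎[38;2;91;45;106m[48;2;65;32;76m🬆[38;2;65;32;76m[48;2;33;16;39m🬆[38;2;25;12;29m[48;2;22;9;16m🬀[38;2;25;10;16m[48;2;22;9;15m🬎[38;2;25;10;16m[48;2;22;9;15m🬎[38;2;25;10;16m[48;2;22;9;15m🬎[0m
[38;2;20;7;13m[48;2;17;6;12m🬎[38;2;20;7;13m[48;2;17;6;12m🬎[38;2;20;7;13m[48;2;17;6;12m🬎[38;2;20;7;13m[48;2;17;6;12m🬎[38;2;26;13;30m[48;2;18;6;12m🬁[38;2;47;23;55m[48;2;17;7;14m🬂[38;2;35;17;41m[48;2;17;7;16m🬂[38;2;18;9;21m[48;2;18;6;12m🬂[38;2;20;7;13m[48;2;17;6;12m🬎[38;2;20;7;13m[48;2;17;6;12m🬎[38;2;20;7;13m[48;2;17;6;12m🬎[38;2;20;7;13m[48;2;17;6;12m🬎[0m
[38;2;15;5;11m[48;2;12;4;9m🬂[38;2;15;5;11m[48;2;12;4;9m🬂[38;2;15;5;11m[48;2;12;4;9m🬂[38;2;15;5;11m[48;2;12;4;9m🬂[38;2;15;5;11m[48;2;12;4;9m🬂[38;2;15;5;11m[48;2;12;4;9m🬂[38;2;15;5;11m[48;2;12;4;9m🬂[38;2;15;5;11m[48;2;12;4;9m🬂[38;2;15;5;11m[48;2;12;4;9m🬂[38;2;15;5;11m[48;2;12;4;9m🬂[38;2;15;5;11m[48;2;12;4;9m🬂[38;2;15;5;11m[48;2;12;4;9m🬂[0m
</frame>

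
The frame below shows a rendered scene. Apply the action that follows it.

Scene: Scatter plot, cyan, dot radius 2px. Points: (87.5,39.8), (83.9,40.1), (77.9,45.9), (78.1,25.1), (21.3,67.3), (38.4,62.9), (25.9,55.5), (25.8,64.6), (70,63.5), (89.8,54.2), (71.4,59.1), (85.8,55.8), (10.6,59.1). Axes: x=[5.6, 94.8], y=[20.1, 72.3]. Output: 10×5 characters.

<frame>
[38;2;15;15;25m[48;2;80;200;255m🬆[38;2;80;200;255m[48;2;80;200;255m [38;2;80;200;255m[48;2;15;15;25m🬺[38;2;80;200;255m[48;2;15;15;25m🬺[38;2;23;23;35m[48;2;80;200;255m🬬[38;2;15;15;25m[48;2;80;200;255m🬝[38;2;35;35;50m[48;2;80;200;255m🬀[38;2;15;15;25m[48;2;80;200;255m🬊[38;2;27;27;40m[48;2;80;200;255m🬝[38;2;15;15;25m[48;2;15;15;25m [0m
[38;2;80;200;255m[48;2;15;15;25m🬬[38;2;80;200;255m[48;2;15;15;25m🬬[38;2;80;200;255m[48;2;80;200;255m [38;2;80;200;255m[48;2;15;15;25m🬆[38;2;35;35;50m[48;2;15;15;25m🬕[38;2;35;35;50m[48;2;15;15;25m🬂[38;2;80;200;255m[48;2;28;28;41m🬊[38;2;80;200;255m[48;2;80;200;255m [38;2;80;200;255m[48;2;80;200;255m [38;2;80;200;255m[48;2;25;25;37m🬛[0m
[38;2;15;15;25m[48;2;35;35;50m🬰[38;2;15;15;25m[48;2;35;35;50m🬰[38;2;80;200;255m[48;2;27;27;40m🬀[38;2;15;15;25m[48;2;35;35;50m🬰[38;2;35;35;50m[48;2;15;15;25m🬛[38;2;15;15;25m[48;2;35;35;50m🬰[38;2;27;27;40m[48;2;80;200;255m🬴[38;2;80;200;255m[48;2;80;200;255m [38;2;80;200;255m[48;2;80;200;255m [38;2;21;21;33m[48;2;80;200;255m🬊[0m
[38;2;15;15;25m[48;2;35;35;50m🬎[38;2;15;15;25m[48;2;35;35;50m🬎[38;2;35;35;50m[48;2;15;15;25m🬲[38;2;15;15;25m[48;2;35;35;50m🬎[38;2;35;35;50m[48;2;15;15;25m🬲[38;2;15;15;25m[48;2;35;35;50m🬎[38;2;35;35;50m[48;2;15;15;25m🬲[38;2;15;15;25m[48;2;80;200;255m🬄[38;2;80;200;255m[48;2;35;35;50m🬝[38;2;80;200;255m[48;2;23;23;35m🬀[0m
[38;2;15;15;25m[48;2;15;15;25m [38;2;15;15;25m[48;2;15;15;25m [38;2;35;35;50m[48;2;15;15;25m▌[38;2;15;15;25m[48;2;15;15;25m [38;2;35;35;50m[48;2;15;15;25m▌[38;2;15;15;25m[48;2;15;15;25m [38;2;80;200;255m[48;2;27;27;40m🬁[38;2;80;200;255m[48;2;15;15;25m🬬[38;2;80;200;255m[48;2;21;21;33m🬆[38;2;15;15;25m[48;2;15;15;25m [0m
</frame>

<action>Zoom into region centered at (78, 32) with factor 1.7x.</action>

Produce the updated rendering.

<frame>
[38;2;15;15;25m[48;2;15;15;25m [38;2;15;15;25m[48;2;15;15;25m [38;2;35;35;50m[48;2;15;15;25m▌[38;2;15;15;25m[48;2;80;200;255m🬺[38;2;80;200;255m[48;2;35;35;50m🬬[38;2;80;200;255m[48;2;80;200;255m [38;2;21;21;33m[48;2;80;200;255m🬊[38;2;15;15;25m[48;2;15;15;25m [38;2;35;35;50m[48;2;15;15;25m▌[38;2;15;15;25m[48;2;15;15;25m [0m
[38;2;35;35;50m[48;2;15;15;25m🬂[38;2;35;35;50m[48;2;15;15;25m🬂[38;2;35;35;50m[48;2;15;15;25m🬕[38;2;35;35;50m[48;2;15;15;25m🬂[38;2;80;200;255m[48;2;27;27;40m🬁[38;2;80;200;255m[48;2;15;15;25m🬬[38;2;80;200;255m[48;2;15;15;25m🬝[38;2;80;200;255m[48;2;19;19;30m🬀[38;2;35;35;50m[48;2;15;15;25m🬕[38;2;35;35;50m[48;2;15;15;25m🬂[0m
[38;2;15;15;25m[48;2;35;35;50m🬰[38;2;15;15;25m[48;2;35;35;50m🬰[38;2;35;35;50m[48;2;15;15;25m🬛[38;2;15;15;25m[48;2;35;35;50m🬰[38;2;31;31;45m[48;2;80;200;255m🬝[38;2;15;15;25m[48;2;35;35;50m🬰[38;2;35;35;50m[48;2;15;15;25m🬛[38;2;15;15;25m[48;2;35;35;50m🬰[38;2;35;35;50m[48;2;15;15;25m🬛[38;2;15;15;25m[48;2;35;35;50m🬰[0m
[38;2;15;15;25m[48;2;35;35;50m🬎[38;2;15;15;25m[48;2;35;35;50m🬎[38;2;35;35;50m[48;2;15;15;25m🬲[38;2;23;23;35m[48;2;80;200;255m🬴[38;2;80;200;255m[48;2;80;200;255m [38;2;80;200;255m[48;2;25;25;37m🬛[38;2;35;35;50m[48;2;15;15;25m🬲[38;2;15;15;25m[48;2;35;35;50m🬎[38;2;35;35;50m[48;2;15;15;25m🬲[38;2;15;15;25m[48;2;35;35;50m🬎[0m
[38;2;15;15;25m[48;2;15;15;25m [38;2;15;15;25m[48;2;15;15;25m [38;2;35;35;50m[48;2;15;15;25m▌[38;2;15;15;25m[48;2;15;15;25m [38;2;80;200;255m[48;2;27;27;40m🬁[38;2;15;15;25m[48;2;15;15;25m [38;2;35;35;50m[48;2;15;15;25m▌[38;2;15;15;25m[48;2;15;15;25m [38;2;35;35;50m[48;2;15;15;25m▌[38;2;15;15;25m[48;2;15;15;25m [0m
</frame>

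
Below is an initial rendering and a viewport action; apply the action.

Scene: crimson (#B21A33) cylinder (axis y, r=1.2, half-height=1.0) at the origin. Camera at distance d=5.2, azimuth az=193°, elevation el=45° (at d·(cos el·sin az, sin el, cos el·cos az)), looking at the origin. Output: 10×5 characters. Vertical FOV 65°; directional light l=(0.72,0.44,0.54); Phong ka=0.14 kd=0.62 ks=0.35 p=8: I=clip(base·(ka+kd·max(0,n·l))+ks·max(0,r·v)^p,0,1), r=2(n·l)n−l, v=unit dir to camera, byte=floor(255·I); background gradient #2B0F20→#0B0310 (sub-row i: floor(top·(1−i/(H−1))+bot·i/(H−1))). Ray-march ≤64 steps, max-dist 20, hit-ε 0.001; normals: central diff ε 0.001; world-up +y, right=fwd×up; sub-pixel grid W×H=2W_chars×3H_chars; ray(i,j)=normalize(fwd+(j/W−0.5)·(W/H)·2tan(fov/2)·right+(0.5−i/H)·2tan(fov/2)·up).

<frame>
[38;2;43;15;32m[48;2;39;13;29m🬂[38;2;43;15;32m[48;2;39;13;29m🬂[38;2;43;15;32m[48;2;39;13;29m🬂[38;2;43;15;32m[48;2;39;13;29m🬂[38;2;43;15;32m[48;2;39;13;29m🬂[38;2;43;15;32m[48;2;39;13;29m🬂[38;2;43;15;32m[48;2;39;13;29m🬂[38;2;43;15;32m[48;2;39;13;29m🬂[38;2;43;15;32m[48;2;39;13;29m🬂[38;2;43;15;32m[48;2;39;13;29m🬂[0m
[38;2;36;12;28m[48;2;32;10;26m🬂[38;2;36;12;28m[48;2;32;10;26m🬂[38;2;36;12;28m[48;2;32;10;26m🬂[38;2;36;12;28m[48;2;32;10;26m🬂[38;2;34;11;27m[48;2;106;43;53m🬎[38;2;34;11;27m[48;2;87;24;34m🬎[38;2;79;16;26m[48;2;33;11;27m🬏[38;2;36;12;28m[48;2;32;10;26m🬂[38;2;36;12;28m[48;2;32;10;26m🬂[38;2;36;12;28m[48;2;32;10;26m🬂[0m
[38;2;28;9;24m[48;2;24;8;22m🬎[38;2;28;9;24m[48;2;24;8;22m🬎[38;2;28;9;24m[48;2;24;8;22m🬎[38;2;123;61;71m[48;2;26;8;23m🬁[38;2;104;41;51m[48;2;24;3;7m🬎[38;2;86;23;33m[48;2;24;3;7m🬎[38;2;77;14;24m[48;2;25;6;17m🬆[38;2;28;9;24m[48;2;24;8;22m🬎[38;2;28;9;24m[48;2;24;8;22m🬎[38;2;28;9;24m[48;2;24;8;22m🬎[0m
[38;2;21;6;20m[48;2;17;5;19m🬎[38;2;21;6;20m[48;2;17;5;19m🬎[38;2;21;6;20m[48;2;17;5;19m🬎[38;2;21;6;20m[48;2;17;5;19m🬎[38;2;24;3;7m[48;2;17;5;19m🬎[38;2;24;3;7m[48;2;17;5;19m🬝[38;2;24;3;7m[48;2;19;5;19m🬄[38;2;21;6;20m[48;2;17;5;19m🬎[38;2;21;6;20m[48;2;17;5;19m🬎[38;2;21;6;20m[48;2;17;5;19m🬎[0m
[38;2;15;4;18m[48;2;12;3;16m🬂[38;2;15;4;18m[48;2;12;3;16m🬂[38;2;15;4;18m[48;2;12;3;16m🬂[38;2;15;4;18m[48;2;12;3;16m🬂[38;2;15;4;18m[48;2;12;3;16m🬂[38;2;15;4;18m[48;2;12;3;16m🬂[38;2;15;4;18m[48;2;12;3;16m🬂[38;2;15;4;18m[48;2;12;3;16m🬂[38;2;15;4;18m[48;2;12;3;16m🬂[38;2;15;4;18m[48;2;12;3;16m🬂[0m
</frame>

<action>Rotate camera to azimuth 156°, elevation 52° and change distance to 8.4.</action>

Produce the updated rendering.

<frame>
[38;2;43;15;32m[48;2;39;13;29m🬂[38;2;43;15;32m[48;2;39;13;29m🬂[38;2;43;15;32m[48;2;39;13;29m🬂[38;2;43;15;32m[48;2;39;13;29m🬂[38;2;43;15;32m[48;2;39;13;29m🬂[38;2;43;15;32m[48;2;39;13;29m🬂[38;2;43;15;32m[48;2;39;13;29m🬂[38;2;43;15;32m[48;2;39;13;29m🬂[38;2;43;15;32m[48;2;39;13;29m🬂[38;2;43;15;32m[48;2;39;13;29m🬂[0m
[38;2;36;12;28m[48;2;32;10;26m🬂[38;2;36;12;28m[48;2;32;10;26m🬂[38;2;36;12;28m[48;2;32;10;26m🬂[38;2;36;12;28m[48;2;32;10;26m🬂[38;2;36;12;28m[48;2;32;10;26m🬂[38;2;36;12;28m[48;2;32;10;26m🬂[38;2;36;12;28m[48;2;32;10;26m🬂[38;2;36;12;28m[48;2;32;10;26m🬂[38;2;36;12;28m[48;2;32;10;26m🬂[38;2;36;12;28m[48;2;32;10;26m🬂[0m
[38;2;28;9;24m[48;2;24;8;22m🬎[38;2;28;9;24m[48;2;24;8;22m🬎[38;2;28;9;24m[48;2;24;8;22m🬎[38;2;28;9;24m[48;2;24;8;22m🬎[38;2;67;9;19m[48;2;26;8;23m▐[38;2;73;10;21m[48;2;24;3;7m🬝[38;2;28;9;24m[48;2;24;8;22m🬎[38;2;28;9;24m[48;2;24;8;22m🬎[38;2;28;9;24m[48;2;24;8;22m🬎[38;2;28;9;24m[48;2;24;8;22m🬎[0m
[38;2;21;6;20m[48;2;17;5;19m🬎[38;2;21;6;20m[48;2;17;5;19m🬎[38;2;21;6;20m[48;2;17;5;19m🬎[38;2;21;6;20m[48;2;17;5;19m🬎[38;2;62;9;17m[48;2;19;5;19m🬁[38;2;24;3;7m[48;2;18;5;19m🬂[38;2;21;6;20m[48;2;17;5;19m🬎[38;2;21;6;20m[48;2;17;5;19m🬎[38;2;21;6;20m[48;2;17;5;19m🬎[38;2;21;6;20m[48;2;17;5;19m🬎[0m
[38;2;15;4;18m[48;2;12;3;16m🬂[38;2;15;4;18m[48;2;12;3;16m🬂[38;2;15;4;18m[48;2;12;3;16m🬂[38;2;15;4;18m[48;2;12;3;16m🬂[38;2;15;4;18m[48;2;12;3;16m🬂[38;2;15;4;18m[48;2;12;3;16m🬂[38;2;15;4;18m[48;2;12;3;16m🬂[38;2;15;4;18m[48;2;12;3;16m🬂[38;2;15;4;18m[48;2;12;3;16m🬂[38;2;15;4;18m[48;2;12;3;16m🬂[0m
</frame>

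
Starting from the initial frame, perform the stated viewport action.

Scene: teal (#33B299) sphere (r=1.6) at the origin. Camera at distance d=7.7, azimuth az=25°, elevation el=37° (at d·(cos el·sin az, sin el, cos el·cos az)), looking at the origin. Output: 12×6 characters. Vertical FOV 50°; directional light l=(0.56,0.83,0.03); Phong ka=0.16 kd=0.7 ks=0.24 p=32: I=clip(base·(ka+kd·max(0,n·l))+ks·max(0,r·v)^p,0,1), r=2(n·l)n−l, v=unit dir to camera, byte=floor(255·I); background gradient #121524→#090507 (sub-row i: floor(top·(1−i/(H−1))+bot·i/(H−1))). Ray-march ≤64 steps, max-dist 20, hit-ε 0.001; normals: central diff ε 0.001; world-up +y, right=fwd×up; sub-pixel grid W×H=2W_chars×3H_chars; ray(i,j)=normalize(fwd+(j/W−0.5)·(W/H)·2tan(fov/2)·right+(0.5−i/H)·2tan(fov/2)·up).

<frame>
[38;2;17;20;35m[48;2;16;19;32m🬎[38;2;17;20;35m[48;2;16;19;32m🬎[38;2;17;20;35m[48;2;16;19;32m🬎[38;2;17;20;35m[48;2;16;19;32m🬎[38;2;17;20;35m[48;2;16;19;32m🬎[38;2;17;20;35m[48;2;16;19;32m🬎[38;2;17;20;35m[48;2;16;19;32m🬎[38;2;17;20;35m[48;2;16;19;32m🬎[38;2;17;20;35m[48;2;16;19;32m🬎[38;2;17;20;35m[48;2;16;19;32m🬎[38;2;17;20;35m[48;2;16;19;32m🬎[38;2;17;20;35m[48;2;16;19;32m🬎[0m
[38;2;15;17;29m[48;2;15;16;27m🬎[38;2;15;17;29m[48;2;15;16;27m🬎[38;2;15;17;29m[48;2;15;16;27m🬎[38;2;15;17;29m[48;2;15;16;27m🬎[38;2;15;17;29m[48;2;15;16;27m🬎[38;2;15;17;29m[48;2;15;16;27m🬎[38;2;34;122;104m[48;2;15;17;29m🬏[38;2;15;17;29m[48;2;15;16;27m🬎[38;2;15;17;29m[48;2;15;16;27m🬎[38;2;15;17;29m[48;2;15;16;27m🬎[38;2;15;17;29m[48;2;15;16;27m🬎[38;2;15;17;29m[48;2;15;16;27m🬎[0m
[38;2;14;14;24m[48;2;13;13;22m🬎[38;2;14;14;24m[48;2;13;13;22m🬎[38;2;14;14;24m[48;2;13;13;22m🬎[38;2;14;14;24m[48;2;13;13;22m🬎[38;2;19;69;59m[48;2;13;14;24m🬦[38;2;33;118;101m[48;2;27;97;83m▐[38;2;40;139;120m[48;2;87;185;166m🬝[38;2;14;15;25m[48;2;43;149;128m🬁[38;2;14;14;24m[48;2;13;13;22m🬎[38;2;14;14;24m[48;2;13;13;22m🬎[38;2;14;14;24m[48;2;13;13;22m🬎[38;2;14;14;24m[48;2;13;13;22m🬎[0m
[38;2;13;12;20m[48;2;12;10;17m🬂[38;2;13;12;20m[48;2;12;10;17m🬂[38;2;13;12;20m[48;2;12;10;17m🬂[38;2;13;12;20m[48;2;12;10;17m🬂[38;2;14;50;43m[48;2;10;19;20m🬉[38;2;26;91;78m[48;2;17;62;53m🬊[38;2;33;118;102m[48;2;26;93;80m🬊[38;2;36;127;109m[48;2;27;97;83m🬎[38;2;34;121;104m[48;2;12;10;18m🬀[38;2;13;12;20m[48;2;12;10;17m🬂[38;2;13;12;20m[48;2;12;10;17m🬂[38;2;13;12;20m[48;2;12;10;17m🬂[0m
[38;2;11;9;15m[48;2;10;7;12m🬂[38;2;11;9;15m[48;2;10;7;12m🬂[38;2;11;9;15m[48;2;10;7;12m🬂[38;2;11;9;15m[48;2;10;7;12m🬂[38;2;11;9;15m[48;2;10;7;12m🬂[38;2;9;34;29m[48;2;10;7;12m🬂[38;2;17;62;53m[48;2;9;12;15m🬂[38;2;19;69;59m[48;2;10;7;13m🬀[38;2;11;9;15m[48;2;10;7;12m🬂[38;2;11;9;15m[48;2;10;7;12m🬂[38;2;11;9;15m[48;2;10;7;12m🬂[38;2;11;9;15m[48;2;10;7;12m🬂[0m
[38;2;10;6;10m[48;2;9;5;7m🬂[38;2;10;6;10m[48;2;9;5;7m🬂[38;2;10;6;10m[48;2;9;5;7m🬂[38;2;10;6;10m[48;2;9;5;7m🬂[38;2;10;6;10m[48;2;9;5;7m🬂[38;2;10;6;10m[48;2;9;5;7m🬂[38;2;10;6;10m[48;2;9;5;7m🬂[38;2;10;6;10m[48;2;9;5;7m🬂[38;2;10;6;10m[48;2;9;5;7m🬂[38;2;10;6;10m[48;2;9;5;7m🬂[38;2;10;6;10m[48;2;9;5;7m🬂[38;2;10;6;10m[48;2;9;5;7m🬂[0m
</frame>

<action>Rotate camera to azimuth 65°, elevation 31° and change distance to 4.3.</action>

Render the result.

<frame>
[38;2;17;20;35m[48;2;16;19;32m🬎[38;2;17;20;35m[48;2;16;19;32m🬎[38;2;17;20;35m[48;2;16;19;32m🬎[38;2;17;20;35m[48;2;16;19;32m🬎[38;2;17;20;34m[48;2;34;119;102m🬝[38;2;17;20;35m[48;2;39;135;117m🬎[38;2;17;20;35m[48;2;41;144;123m🬎[38;2;17;20;35m[48;2;40;140;120m🬎[38;2;17;20;35m[48;2;16;19;32m🬎[38;2;17;20;35m[48;2;16;19;32m🬎[38;2;17;20;35m[48;2;16;19;32m🬎[38;2;17;20;35m[48;2;16;19;32m🬎[0m
[38;2;15;17;29m[48;2;15;16;27m🬎[38;2;15;17;29m[48;2;15;16;27m🬎[38;2;15;17;29m[48;2;15;16;27m🬎[38;2;15;17;29m[48;2;32;114;98m🬆[38;2;36;125;108m[48;2;38;135;115m🬄[38;2;40;142;122m[48;2;41;146;125m▌[38;2;42;149;128m[48;2;43;152;131m🬕[38;2;42;149;128m[48;2;43;152;130m🬁[38;2;16;18;30m[48;2;42;147;126m🬁[38;2;39;138;119m[48;2;15;17;29m🬏[38;2;15;17;29m[48;2;15;16;27m🬎[38;2;15;17;29m[48;2;15;16;27m🬎[0m
[38;2;14;14;24m[48;2;13;13;22m🬎[38;2;14;14;24m[48;2;13;13;22m🬎[38;2;24;86;74m[48;2;13;14;23m▐[38;2;33;119;102m[48;2;30;107;92m▐[38;2;37;132;114m[48;2;35;126;108m🬨[38;2;41;144;124m[48;2;39;138;118m🬊[38;2;106;211;191m[48;2;63;167;147m🬇[38;2;68;174;153m[48;2;46;152;131m🬃[38;2;42;147;126m[48;2;40;142;122m🬆[38;2;39;138;119m[48;2;35;125;108m▌[38;2;14;14;24m[48;2;13;13;22m🬎[38;2;14;14;24m[48;2;13;13;22m🬎[0m
[38;2;13;12;20m[48;2;12;10;17m🬂[38;2;13;12;20m[48;2;12;10;17m🬂[38;2;21;75;64m[48;2;12;11;18m▐[38;2;30;106;91m[48;2;26;93;80m🬊[38;2;34;122;104m[48;2;31;111;96m🬊[38;2;37;131;112m[48;2;35;122;105m🬊[38;2;39;137;118m[48;2;36;128;110m🬊[38;2;40;140;120m[48;2;37;131;112m🬂[38;2;38;136;117m[48;2;36;127;109m🬆[38;2;36;126;108m[48;2;32;112;96m🬆[38;2;13;12;20m[48;2;12;10;17m🬂[38;2;13;12;20m[48;2;12;10;17m🬂[0m
[38;2;11;9;15m[48;2;10;7;12m🬂[38;2;11;9;15m[48;2;10;7;12m🬂[38;2;13;45;39m[48;2;10;7;13m🬁[38;2;20;71;61m[48;2;10;7;12m🬬[38;2;28;100;86m[48;2;23;82;70m🬊[38;2;31;110;95m[48;2;27;96;82m🬊[38;2;32;114;98m[48;2;28;99;85m🬎[38;2;32;116;99m[48;2;28;99;85m🬎[38;2;31;111;95m[48;2;25;90;78m🬎[38;2;26;95;81m[48;2;10;7;12m🬆[38;2;11;9;15m[48;2;10;7;12m🬂[38;2;11;9;15m[48;2;10;7;12m🬂[0m
[38;2;10;6;10m[48;2;9;5;7m🬂[38;2;10;6;10m[48;2;9;5;7m🬂[38;2;10;6;10m[48;2;9;5;7m🬂[38;2;10;6;10m[48;2;9;5;7m🬂[38;2;17;59;51m[48;2;9;11;12m🬂[38;2;18;66;56m[48;2;9;5;7m🬎[38;2;21;74;63m[48;2;9;5;7m🬎[38;2;19;69;59m[48;2;9;5;7m🬎[38;2;21;75;64m[48;2;9;5;8m🬀[38;2;10;6;10m[48;2;9;5;7m🬂[38;2;10;6;10m[48;2;9;5;7m🬂[38;2;10;6;10m[48;2;9;5;7m🬂[0m
</frame>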